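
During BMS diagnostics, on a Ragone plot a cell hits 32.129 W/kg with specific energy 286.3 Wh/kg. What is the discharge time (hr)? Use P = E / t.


t = E / P = 286.3 / 32.129 = 8.911 hr

8.911 hr


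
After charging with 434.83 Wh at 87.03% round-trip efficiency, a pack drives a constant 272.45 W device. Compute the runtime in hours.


Step 1: E_discharge = eta/100 * E_charge = 87.03/100 * 434.83 = 378.43 Wh
Step 2: t = E_discharge / P = 378.43 / 272.45 = 1.389 hr

1.389 hr


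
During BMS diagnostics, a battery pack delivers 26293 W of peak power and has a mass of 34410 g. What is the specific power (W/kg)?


Convert: m = 34410 g = 34.41 kg
Specific power = 26293 W / 34.41 kg = 764.1 W/kg

764.1 W/kg


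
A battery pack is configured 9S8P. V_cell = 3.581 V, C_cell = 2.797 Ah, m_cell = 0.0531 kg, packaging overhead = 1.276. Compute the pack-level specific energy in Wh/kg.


Step 1: V_pack = 9 * 3.581 = 32.229 V
Step 2: C_pack = 8 * 2.797 = 22.376 Ah
Step 3: E_pack = V_pack * C_pack = 32.229 * 22.376 = 721.16 Wh
Step 4: m_pack = 9 * 8 * 0.0531 * 1.276 = 4.8784 kg
Step 5: ED = E_pack / m_pack = 721.16 / 4.8784 = 147.8 Wh/kg

147.8 Wh/kg


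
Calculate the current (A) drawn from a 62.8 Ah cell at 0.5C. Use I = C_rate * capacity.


I = C_rate * capacity = 0.5 * 62.8 = 31.4 A

31.4 A


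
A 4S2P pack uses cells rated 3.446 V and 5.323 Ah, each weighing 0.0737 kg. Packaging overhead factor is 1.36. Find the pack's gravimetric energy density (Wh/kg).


Step 1: V_pack = 4 * 3.446 = 13.784 V
Step 2: C_pack = 2 * 5.323 = 10.646 Ah
Step 3: E_pack = V_pack * C_pack = 13.784 * 10.646 = 146.74 Wh
Step 4: m_pack = 4 * 2 * 0.0737 * 1.36 = 0.80186 kg
Step 5: ED = E_pack / m_pack = 146.74 / 0.80186 = 183.0 Wh/kg

183.0 Wh/kg


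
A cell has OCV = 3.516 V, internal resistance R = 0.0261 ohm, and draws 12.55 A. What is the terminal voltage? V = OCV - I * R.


V = OCV - I*R = 3.516 - 12.55 * 0.0261 = 3.188 V

3.188 V


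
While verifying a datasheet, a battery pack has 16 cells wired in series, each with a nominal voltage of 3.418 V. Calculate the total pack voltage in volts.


With 16 cells in series at 3.418 V each, V_pack = 54.688 V

54.688 V


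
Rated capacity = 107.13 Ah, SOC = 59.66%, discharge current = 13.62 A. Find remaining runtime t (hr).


Step 1: remaining = SOC/100 * C_total = 59.66/100 * 107.13 = 63.914 Ah
Step 2: t = remaining / I = 63.914 / 13.62 = 4.693 hr

4.693 hr


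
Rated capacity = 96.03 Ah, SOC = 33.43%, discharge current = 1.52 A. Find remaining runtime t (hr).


Step 1: remaining = SOC/100 * C_total = 33.43/100 * 96.03 = 32.103 Ah
Step 2: t = remaining / I = 32.103 / 1.52 = 21.12 hr

21.12 hr


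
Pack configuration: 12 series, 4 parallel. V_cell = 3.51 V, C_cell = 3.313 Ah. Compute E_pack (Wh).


V_pack = 12 * 3.51 = 42.12 V
C_pack = 4 * 3.313 = 13.252 Ah
E = V_pack * C_pack = 42.12 * 13.252 = 558.2 Wh

558.2 Wh


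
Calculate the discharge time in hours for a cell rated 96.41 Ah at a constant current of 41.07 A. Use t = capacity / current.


Runtime = 96.41 Ah / 41.07 A = 2.347 hr

2.347 hr


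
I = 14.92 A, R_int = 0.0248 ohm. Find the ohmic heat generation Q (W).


I^2 = 222.61
Q = 222.61 * 0.0248 = 5.521 W

5.521 W


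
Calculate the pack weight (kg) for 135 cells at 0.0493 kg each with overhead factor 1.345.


m_pack = n * m_cell * overhead = 135 * 0.0493 * 1.345 = 8.952 kg

8.952 kg


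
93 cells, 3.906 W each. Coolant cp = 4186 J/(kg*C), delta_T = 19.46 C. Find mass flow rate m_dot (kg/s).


Step 1: Total heat Q = 93 * 3.906 W = 363.26 W
Step 2: denom = cp * dT = 4186 * 19.46 = 81460
Step 3: m_dot = 363.26 / 81460 = 0.004459 kg/s

0.004459 kg/s


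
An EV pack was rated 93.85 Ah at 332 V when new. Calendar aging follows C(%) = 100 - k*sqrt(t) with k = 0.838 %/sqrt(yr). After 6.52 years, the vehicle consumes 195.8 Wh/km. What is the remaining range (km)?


Step 1: capacity retention = 100 - 0.838 * sqrt(6.52) = 100 - 0.838 * 2.5534 = 97.86%
Step 2: C_now = 93.85 * 97.86/100 = 91.842 Ah
Step 3: E_pack = V * C_now = 332 * 91.842 = 30492 Wh
Step 4: range = E_pack / consumption = 30492 / 195.8 = 155.7 km

155.7 km


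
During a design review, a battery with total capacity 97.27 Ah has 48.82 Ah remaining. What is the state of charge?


SOC% = 48.82 / 97.27 * 100 = 50.19%

50.19%


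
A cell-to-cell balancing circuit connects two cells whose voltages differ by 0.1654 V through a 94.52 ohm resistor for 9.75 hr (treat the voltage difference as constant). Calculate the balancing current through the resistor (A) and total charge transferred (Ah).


First, Ohm's law: I_bal = 0.1654 V / 94.52 ohm = 0.0017499 A
Then Q = I * t = 0.0017499 A * 9.75 hr = 0.01706 Ah

I=0.0017499 A, Q=0.01706 Ah


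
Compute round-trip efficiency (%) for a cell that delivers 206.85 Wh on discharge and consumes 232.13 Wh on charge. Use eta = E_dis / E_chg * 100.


Round-trip efficiency = 206.85/232.13 * 100% = 89.11%

89.11%


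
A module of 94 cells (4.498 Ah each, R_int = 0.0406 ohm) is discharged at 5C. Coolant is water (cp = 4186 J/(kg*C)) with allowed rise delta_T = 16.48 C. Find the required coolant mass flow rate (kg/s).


Step 1: I = 5 * 4.498 = 22.49 A
Step 2: Q_cell = I^2 * R = 22.49^2 * 0.0406 = 20.535 W
Step 3: Q_total = 94 * 20.535 = 1930.3 W
Step 4: m_dot = Q_total / (cp * dT) = 1930.3 / (4186 * 16.48) = 0.02798 kg/s

0.02798 kg/s


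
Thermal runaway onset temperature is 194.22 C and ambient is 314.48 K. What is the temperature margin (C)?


Convert: T_ambient = 314.48 K = 41.33 C
margin = 194.22 - 41.33 = 152.89 C

152.89 C


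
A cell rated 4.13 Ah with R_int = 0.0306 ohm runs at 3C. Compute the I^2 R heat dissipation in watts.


Step 1: I = C_rate * capacity = 3 * 4.13 = 12.39 A
Step 2: Q = I^2 * R = 12.39^2 * 0.0306 = 153.51 * 0.0306 = 4.697 W

4.697 W


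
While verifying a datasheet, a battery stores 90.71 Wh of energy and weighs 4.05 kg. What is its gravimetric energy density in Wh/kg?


Specific energy = 90.71 Wh / 4.05 kg = 22.40 Wh/kg

22.40 Wh/kg


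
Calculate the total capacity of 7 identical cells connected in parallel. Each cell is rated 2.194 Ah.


Parallel capacities add: 7 * 2.194 Ah = 15.358 Ah

15.358 Ah


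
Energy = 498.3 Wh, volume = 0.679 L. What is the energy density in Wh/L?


ED = E / V = 498.3 / 0.679 = 733.9 Wh/L

733.9 Wh/L


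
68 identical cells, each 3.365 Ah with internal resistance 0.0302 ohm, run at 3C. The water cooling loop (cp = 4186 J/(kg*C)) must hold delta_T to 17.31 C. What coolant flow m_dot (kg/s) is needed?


Step 1: I = 3 * 3.365 = 10.095 A
Step 2: Q_cell = I^2 * R = 10.095^2 * 0.0302 = 3.0777 W
Step 3: Q_total = 68 * 3.0777 = 209.28 W
Step 4: m_dot = Q_total / (cp * dT) = 209.28 / (4186 * 17.31) = 0.002888 kg/s

0.002888 kg/s


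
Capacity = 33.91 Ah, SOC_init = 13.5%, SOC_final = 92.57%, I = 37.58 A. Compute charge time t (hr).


Step 1: dSOC = 92.57% - 13.5% = 79.07%
Step 2: delta_Ah = 33.91 * 79.07 / 100 = 26.813 Ah
Step 3: t = 26.813 / 37.58 = 0.7135 hr

0.7135 hr


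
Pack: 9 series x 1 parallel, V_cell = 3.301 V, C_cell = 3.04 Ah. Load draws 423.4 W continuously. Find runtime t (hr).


Step 1: E_pack = Ns * V_cell * Np * C_cell = 9 * 3.301 * 1 * 3.04 = 90.315 Wh
Step 2: t = E_pack / P = 90.315 / 423.4 = 0.2133 hr

0.2133 hr


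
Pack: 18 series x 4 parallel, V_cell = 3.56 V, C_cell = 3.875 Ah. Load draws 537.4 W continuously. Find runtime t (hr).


Step 1: E_pack = Ns * V_cell * Np * C_cell = 18 * 3.56 * 4 * 3.875 = 993.24 Wh
Step 2: t = E_pack / P = 993.24 / 537.4 = 1.848 hr

1.848 hr


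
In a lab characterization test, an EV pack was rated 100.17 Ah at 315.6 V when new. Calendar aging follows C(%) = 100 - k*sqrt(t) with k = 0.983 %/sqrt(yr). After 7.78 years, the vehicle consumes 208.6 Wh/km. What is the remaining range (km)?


Step 1: capacity retention = 100 - 0.983 * sqrt(7.78) = 100 - 0.983 * 2.7893 = 97.258%
Step 2: C_now = 100.17 * 97.258/100 = 97.423 Ah
Step 3: E_pack = V * C_now = 315.6 * 97.423 = 30747 Wh
Step 4: range = E_pack / consumption = 30747 / 208.6 = 147.4 km

147.4 km


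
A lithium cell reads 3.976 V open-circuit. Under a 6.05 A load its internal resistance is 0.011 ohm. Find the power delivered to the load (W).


Step 1: V_terminal = OCV - I*R = 3.976 - 6.05 * 0.011 = 3.9095 V
Step 2: P_out = V_terminal * I = 3.9095 * 6.05 = 23.65 W

23.65 W


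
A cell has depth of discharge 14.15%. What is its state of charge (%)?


SOC = 100 - DOD = 100 - 14.15 = 85.85%

85.85%


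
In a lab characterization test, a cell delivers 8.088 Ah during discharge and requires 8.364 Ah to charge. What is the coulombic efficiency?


eta_c = Q_dis / Q_chg * 100 = 8.088 / 8.364 * 100 = 96.70%

96.70%


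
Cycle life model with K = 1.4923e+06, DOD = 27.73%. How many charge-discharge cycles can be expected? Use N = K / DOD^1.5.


DOD^1.5 = 146.02
N = K / DOD^1.5 = 1.4923e+06 / 146.02 = 10220

10220 cycles


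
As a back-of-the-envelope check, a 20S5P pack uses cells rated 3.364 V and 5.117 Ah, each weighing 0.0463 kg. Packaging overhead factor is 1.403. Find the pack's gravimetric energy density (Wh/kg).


Step 1: V_pack = 20 * 3.364 = 67.28 V
Step 2: C_pack = 5 * 5.117 = 25.585 Ah
Step 3: E_pack = V_pack * C_pack = 67.28 * 25.585 = 1721.4 Wh
Step 4: m_pack = 20 * 5 * 0.0463 * 1.403 = 6.4959 kg
Step 5: ED = E_pack / m_pack = 1721.4 / 6.4959 = 265.0 Wh/kg

265.0 Wh/kg


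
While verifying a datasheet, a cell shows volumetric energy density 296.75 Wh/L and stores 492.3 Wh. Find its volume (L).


V = E / ED = 492.3 / 296.75 = 1.659 L

1.659 L


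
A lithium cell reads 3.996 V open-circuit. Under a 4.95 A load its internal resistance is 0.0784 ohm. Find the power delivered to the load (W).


Step 1: V_terminal = OCV - I*R = 3.996 - 4.95 * 0.0784 = 3.6079 V
Step 2: P_out = V_terminal * I = 3.6079 * 4.95 = 17.86 W

17.86 W


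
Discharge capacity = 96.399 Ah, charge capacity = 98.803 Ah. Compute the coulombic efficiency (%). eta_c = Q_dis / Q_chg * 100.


Coulombic efficiency = 96.399/98.803 * 100% = 97.57%

97.57%


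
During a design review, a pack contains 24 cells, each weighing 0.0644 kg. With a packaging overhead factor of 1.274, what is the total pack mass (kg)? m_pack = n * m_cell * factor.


m_pack = n * m_cell * overhead = 24 * 0.0644 * 1.274 = 1.969 kg

1.969 kg


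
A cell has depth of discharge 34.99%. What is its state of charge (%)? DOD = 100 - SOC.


SOC = 100 - DOD = 100 - 34.99 = 65.01%

65.01%


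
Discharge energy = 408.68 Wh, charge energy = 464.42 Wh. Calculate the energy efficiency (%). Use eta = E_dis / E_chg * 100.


eta_e = E_dis / E_chg * 100 = 408.68 / 464.42 * 100 = 88.00%

88.00%


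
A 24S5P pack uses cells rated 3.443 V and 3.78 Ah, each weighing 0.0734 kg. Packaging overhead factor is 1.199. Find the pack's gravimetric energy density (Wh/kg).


Step 1: V_pack = 24 * 3.443 = 82.632 V
Step 2: C_pack = 5 * 3.78 = 18.9 Ah
Step 3: E_pack = V_pack * C_pack = 82.632 * 18.9 = 1561.7 Wh
Step 4: m_pack = 24 * 5 * 0.0734 * 1.199 = 10.561 kg
Step 5: ED = E_pack / m_pack = 1561.7 / 10.561 = 147.9 Wh/kg

147.9 Wh/kg


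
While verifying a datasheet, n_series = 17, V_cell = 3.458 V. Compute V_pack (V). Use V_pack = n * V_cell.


V_pack = n * V_cell = 17 * 3.458 = 58.786 V

58.786 V


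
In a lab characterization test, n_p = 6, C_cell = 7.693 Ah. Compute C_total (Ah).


Parallel capacities add: 6 * 7.693 Ah = 46.158 Ah

46.158 Ah


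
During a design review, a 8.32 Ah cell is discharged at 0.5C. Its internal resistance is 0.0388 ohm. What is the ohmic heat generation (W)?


Step 1: I = C_rate * capacity = 0.5 * 8.32 = 4.16 A
Step 2: Q = I^2 * R = 4.16^2 * 0.0388 = 17.306 * 0.0388 = 0.6715 W

0.6715 W


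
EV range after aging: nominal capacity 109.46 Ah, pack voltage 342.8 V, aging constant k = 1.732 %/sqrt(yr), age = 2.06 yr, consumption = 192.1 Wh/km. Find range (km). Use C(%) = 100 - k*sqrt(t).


Step 1: capacity retention = 100 - 1.732 * sqrt(2.06) = 100 - 1.732 * 1.4353 = 97.514%
Step 2: C_now = 109.46 * 97.514/100 = 106.74 Ah
Step 3: E_pack = V * C_now = 342.8 * 106.74 = 36590 Wh
Step 4: range = E_pack / consumption = 36590 / 192.1 = 190.5 km

190.5 km


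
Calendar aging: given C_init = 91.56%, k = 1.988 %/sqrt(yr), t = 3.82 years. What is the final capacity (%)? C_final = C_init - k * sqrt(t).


Step 1: sqrt(3.82 yr) = 1.9545
Step 2: drop = 1.988 * 1.9545 = 3.8855
Step 3: C_final = 91.56 - 3.8855 = 87.67%

87.67%


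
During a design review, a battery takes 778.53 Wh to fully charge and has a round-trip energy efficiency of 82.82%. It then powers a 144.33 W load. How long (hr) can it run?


Step 1: E_discharge = eta/100 * E_charge = 82.82/100 * 778.53 = 644.78 Wh
Step 2: t = E_discharge / P = 644.78 / 144.33 = 4.467 hr

4.467 hr


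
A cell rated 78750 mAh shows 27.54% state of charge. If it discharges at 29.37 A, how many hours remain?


Convert: C_total = 78750 mAh = 78.75 Ah
Step 1: remaining = SOC/100 * C_total = 27.54/100 * 78.75 = 21.688 Ah
Step 2: t = remaining / I = 21.688 / 29.37 = 0.7384 hr

0.7384 hr


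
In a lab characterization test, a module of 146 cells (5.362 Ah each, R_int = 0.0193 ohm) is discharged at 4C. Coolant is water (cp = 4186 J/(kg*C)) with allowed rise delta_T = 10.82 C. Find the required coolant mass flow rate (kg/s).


Step 1: I = 4 * 5.362 = 21.448 A
Step 2: Q_cell = I^2 * R = 21.448^2 * 0.0193 = 8.8783 W
Step 3: Q_total = 146 * 8.8783 = 1296.2 W
Step 4: m_dot = Q_total / (cp * dT) = 1296.2 / (4186 * 10.82) = 0.02862 kg/s

0.02862 kg/s


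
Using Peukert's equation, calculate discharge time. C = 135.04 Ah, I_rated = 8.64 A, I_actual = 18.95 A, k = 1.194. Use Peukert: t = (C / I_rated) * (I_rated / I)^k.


Step 1: t_rated = C / I_rated = 135.04 / 8.64 = 15.63 hr
Step 2: ratio = 8.64 / 18.95 = 0.45594
Step 3: ratio^k = 0.45594^1.194 = 0.3915
Step 4: t = t_rated * ratio^k = 15.63 * 0.3915 = 6.119 hr

6.119 hr


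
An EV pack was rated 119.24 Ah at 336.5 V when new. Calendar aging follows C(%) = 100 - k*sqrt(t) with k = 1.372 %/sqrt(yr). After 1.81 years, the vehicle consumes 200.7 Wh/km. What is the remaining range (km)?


Step 1: capacity retention = 100 - 1.372 * sqrt(1.81) = 100 - 1.372 * 1.3454 = 98.154%
Step 2: C_now = 119.24 * 98.154/100 = 117.04 Ah
Step 3: E_pack = V * C_now = 336.5 * 117.04 = 39384 Wh
Step 4: range = E_pack / consumption = 39384 / 200.7 = 196.2 km

196.2 km


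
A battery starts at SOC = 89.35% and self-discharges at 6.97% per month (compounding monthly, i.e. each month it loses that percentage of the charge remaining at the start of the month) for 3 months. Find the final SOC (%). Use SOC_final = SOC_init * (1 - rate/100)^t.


decay = (1 - 6.97/100)^3 = 0.80514
SOC_final = 89.35 * 0.80514 = 71.94%

71.94%


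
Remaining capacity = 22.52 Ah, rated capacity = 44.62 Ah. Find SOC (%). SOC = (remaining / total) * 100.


SOC = (remaining / total) * 100 = (22.52 / 44.62) * 100 = 50.47%

50.47%


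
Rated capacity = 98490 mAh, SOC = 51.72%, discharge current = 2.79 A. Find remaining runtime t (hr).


Convert: C_total = 98490 mAh = 98.49 Ah
Step 1: remaining = SOC/100 * C_total = 51.72/100 * 98.49 = 50.939 Ah
Step 2: t = remaining / I = 50.939 / 2.79 = 18.26 hr

18.26 hr


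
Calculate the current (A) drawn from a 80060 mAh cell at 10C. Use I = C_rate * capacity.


Convert: capacity = 80060 mAh = 80.06 Ah
At 10C: I = 10 * 80.06 Ah = 800.6 A

800.6 A


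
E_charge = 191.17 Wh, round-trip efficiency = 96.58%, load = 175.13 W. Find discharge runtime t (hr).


Step 1: E_discharge = eta/100 * E_charge = 96.58/100 * 191.17 = 184.63 Wh
Step 2: t = E_discharge / P = 184.63 / 175.13 = 1.054 hr

1.054 hr


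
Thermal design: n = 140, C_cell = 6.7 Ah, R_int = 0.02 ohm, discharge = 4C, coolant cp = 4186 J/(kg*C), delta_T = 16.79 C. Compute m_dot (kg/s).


Step 1: I = 4 * 6.7 = 26.8 A
Step 2: Q_cell = I^2 * R = 26.8^2 * 0.02 = 14.365 W
Step 3: Q_total = 140 * 14.365 = 2011.1 W
Step 4: m_dot = Q_total / (cp * dT) = 2011.1 / (4186 * 16.79) = 0.02861 kg/s

0.02861 kg/s


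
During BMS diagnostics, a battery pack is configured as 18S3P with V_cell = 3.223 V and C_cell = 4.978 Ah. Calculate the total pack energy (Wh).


V_pack = 18 * 3.223 = 58.014 V
C_pack = 3 * 4.978 = 14.934 Ah
E = V_pack * C_pack = 58.014 * 14.934 = 866.4 Wh

866.4 Wh


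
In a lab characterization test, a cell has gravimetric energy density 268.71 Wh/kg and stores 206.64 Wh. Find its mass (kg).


m = E / ED = 206.64 / 268.71 = 0.7690 kg

0.7690 kg


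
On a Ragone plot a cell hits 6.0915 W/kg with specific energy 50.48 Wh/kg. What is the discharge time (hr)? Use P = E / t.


t = E / P = 50.48 / 6.0915 = 8.287 hr

8.287 hr


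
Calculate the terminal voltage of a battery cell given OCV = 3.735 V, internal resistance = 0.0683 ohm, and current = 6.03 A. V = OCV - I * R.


IR drop = 6.03 * 0.0683 = 0.41185 V
V = 3.735 - 0.41185 = 3.323 V

3.323 V


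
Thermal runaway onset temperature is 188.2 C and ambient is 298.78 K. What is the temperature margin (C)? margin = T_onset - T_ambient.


Convert: T_ambient = 298.78 K = 25.63 C
margin = 188.2 - 25.63 = 162.57 C

162.57 C


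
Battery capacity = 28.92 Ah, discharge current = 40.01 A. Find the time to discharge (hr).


Runtime = 28.92 Ah / 40.01 A = 0.7228 hr

0.7228 hr


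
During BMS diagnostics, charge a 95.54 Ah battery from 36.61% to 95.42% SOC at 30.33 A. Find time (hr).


delta_Ah = 95.54 * (95.42 - 36.61) / 100 = 56.187 Ah
t = delta_Ah / I = 56.187 / 30.33 = 1.853 hr

1.853 hr


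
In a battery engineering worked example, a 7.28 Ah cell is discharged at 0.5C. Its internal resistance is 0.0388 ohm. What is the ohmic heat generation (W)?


Step 1: I = C_rate * capacity = 0.5 * 7.28 = 3.64 A
Step 2: Q = I^2 * R = 3.64^2 * 0.0388 = 13.25 * 0.0388 = 0.5141 W

0.5141 W


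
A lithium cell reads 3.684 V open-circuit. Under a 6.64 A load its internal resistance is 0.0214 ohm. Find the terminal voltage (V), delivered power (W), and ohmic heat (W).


Step 1: V_terminal = OCV - I*R = 3.684 - 6.64 * 0.0214 = 3.5419 V
Step 2: P_out = V_terminal * I = 3.5419 * 6.64 = 23.52 W
Step 3: Q = I^2 * R = 6.64^2 * 0.0214 = 0.9435 W

V=3.5419 V, P=23.52 W, Q=0.9435 W


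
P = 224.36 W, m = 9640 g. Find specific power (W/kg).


Convert: m = 9640 g = 9.64 kg
SP = P / m = 224.36 / 9.64 = 23.27 W/kg

23.27 W/kg


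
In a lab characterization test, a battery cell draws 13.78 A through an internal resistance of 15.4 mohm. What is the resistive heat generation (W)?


Convert: R = 15.4 mohm = 0.0154 ohm
Q = I^2 * R = 13.78^2 * 0.0154 = 2.924 W

2.924 W


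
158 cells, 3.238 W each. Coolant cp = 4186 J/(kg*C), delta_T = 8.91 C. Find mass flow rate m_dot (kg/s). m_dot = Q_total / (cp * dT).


Step 1: Total heat Q = 158 * 3.238 W = 511.6 W
Step 2: denom = cp * dT = 4186 * 8.91 = 37297
Step 3: m_dot = 511.6 / 37297 = 0.01372 kg/s

0.01372 kg/s


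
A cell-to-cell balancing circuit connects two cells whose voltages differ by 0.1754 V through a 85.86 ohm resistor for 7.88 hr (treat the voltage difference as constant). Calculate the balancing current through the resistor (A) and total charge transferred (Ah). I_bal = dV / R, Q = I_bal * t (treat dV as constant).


First, Ohm's law: I_bal = 0.1754 V / 85.86 ohm = 0.0020429 A
Then Q = I * t = 0.0020429 A * 7.88 hr = 0.01610 Ah

I=0.0020429 A, Q=0.01610 Ah


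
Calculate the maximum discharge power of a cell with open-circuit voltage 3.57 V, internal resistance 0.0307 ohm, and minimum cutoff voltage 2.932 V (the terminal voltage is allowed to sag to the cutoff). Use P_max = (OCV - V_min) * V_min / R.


P_max = (OCV - V_min) * V_min / R = (3.57 - 2.932) * 2.932 / 0.0307 = 0.638 * 2.932 / 0.0307 = 60.93 W

60.93 W


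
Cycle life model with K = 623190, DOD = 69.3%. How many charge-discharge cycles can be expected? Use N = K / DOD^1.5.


DOD^1.5 = 576.9
N = K / DOD^1.5 = 623190 / 576.9 = 1080

1080 cycles


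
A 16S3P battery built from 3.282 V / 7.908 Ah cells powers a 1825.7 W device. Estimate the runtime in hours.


Step 1: E_pack = Ns * V_cell * Np * C_cell = 16 * 3.282 * 3 * 7.908 = 1245.8 Wh
Step 2: t = E_pack / P = 1245.8 / 1825.7 = 0.6824 hr

0.6824 hr


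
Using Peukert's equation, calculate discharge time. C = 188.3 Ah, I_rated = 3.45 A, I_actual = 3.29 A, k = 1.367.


Step 1: t_rated = C / I_rated = 188.3 / 3.45 = 54.58 hr
Step 2: ratio = 3.45 / 3.29 = 1.0486
Step 3: ratio^k = 1.0486^1.367 = 1.067
Step 4: t = t_rated * ratio^k = 54.58 * 1.067 = 58.24 hr

58.24 hr


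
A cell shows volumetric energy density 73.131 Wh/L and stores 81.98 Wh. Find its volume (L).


V = E / ED = 81.98 / 73.131 = 1.121 L

1.121 L


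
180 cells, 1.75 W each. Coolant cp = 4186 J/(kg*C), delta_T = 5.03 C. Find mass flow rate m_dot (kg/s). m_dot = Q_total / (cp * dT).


Q_total = 180 * 1.75 = 315 W
m_dot = Q_total / (cp * dT) = 315 / (4186 * 5.03) = 0.01496 kg/s

0.01496 kg/s


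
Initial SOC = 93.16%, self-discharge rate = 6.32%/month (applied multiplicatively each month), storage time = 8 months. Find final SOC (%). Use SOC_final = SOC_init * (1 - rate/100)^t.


Monthly retention factor = 1 - 6.32/100 = 0.9368
Over 8 months: factor^8 = 0.59316
SOC_final = 93.16 * 0.59316 = 55.26%

55.26%


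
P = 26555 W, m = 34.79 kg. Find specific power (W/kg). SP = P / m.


Specific power = 26555 W / 34.79 kg = 763.3 W/kg

763.3 W/kg


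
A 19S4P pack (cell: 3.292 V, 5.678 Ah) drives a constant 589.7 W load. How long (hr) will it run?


Step 1: E_pack = Ns * V_cell * Np * C_cell = 19 * 3.292 * 4 * 5.678 = 1420.6 Wh
Step 2: t = E_pack / P = 1420.6 / 589.7 = 2.409 hr

2.409 hr


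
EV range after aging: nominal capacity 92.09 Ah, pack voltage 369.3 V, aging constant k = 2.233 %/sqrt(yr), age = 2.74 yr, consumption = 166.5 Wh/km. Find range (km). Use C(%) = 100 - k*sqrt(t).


Step 1: capacity retention = 100 - 2.233 * sqrt(2.74) = 100 - 2.233 * 1.6553 = 96.304%
Step 2: C_now = 92.09 * 96.304/100 = 88.686 Ah
Step 3: E_pack = V * C_now = 369.3 * 88.686 = 32752 Wh
Step 4: range = E_pack / consumption = 32752 / 166.5 = 196.7 km

196.7 km


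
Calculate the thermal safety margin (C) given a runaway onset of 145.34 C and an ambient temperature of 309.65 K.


Convert: T_ambient = 309.65 K = 36.5 C
margin = 145.34 - 36.5 = 108.84 C

108.84 C


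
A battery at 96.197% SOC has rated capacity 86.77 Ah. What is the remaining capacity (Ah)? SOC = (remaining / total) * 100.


remaining = SOC / 100 * total = 96.197 / 100 * 86.77 = 83.47 Ah

83.47 Ah


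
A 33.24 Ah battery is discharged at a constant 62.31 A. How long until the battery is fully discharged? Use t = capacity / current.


t = capacity / current = 33.24 / 62.31 = 0.5335 hr

0.5335 hr


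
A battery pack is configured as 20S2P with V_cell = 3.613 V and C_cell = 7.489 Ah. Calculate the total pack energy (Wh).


E = Ns * Vcell * Np * Ccell = 20 * 3.613 * 2 * 7.489 = 1082 Wh

1082 Wh


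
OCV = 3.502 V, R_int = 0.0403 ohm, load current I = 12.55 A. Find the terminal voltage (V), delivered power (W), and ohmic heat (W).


Step 1: V_terminal = OCV - I*R = 3.502 - 12.55 * 0.0403 = 2.9962 V
Step 2: P_out = V_terminal * I = 2.9962 * 12.55 = 37.60 W
Step 3: Q = I^2 * R = 12.55^2 * 0.0403 = 6.347 W

V=2.9962 V, P=37.60 W, Q=6.347 W


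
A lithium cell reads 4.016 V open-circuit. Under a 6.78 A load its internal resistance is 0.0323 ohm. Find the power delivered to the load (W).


Step 1: V_terminal = OCV - I*R = 4.016 - 6.78 * 0.0323 = 3.797 V
Step 2: P_out = V_terminal * I = 3.797 * 6.78 = 25.74 W

25.74 W


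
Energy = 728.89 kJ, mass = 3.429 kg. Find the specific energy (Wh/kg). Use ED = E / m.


Convert: E = 728.89 kJ = 202.47 Wh
ED = E / m = 202.47 / 3.429 = 59.05 Wh/kg

59.05 Wh/kg


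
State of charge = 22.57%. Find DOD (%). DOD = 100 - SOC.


Complement of SOC: DOD = 100% - 22.57% = 77.43%

77.43%


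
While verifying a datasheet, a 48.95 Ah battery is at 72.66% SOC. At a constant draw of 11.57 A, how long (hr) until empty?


Step 1: remaining = SOC/100 * C_total = 72.66/100 * 48.95 = 35.567 Ah
Step 2: t = remaining / I = 35.567 / 11.57 = 3.074 hr

3.074 hr


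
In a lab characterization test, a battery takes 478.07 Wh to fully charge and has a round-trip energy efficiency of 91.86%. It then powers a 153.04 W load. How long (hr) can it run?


Step 1: E_discharge = eta/100 * E_charge = 91.86/100 * 478.07 = 439.16 Wh
Step 2: t = E_discharge / P = 439.16 / 153.04 = 2.870 hr

2.870 hr


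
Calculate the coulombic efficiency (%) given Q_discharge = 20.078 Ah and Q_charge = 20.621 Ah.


Coulombic efficiency = 20.078/20.621 * 100% = 97.37%

97.37%


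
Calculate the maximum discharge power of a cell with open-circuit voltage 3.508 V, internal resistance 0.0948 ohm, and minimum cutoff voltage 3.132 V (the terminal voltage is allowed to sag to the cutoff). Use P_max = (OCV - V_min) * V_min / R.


dV = OCV - V_min = 0.376 V (so I_max = dV / R)
P_max = dV * V_min / R = 0.376 * 3.132 / 0.0948 = 12.42 W

12.42 W


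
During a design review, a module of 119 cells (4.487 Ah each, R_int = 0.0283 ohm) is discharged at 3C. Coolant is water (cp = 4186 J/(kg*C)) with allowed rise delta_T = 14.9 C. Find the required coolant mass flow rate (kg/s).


Step 1: I = 3 * 4.487 = 13.461 A
Step 2: Q_cell = I^2 * R = 13.461^2 * 0.0283 = 5.1279 W
Step 3: Q_total = 119 * 5.1279 = 610.22 W
Step 4: m_dot = Q_total / (cp * dT) = 610.22 / (4186 * 14.9) = 0.009784 kg/s

0.009784 kg/s


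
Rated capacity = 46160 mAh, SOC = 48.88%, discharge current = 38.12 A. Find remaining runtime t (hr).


Convert: C_total = 46160 mAh = 46.16 Ah
Step 1: remaining = SOC/100 * C_total = 48.88/100 * 46.16 = 22.563 Ah
Step 2: t = remaining / I = 22.563 / 38.12 = 0.5919 hr

0.5919 hr


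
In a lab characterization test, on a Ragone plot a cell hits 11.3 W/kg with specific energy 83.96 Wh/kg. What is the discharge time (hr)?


t = E / P = 83.96 / 11.3 = 7.430 hr

7.430 hr


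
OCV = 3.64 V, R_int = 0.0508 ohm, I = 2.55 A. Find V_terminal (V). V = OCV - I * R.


IR drop = 2.55 * 0.0508 = 0.12954 V
V = 3.64 - 0.12954 = 3.510 V

3.510 V


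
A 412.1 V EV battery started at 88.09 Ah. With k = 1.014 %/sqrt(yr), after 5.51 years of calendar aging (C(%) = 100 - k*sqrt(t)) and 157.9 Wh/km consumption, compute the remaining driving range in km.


Step 1: capacity retention = 100 - 1.014 * sqrt(5.51) = 100 - 1.014 * 2.3473 = 97.62%
Step 2: C_now = 88.09 * 97.62/100 = 85.993 Ah
Step 3: E_pack = V * C_now = 412.1 * 85.993 = 35438 Wh
Step 4: range = E_pack / consumption = 35438 / 157.9 = 224.4 km

224.4 km


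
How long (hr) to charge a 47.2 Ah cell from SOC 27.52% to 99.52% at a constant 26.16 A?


delta_Ah = 47.2 * (99.52 - 27.52) / 100 = 33.984 Ah
t = delta_Ah / I = 33.984 / 26.16 = 1.299 hr

1.299 hr


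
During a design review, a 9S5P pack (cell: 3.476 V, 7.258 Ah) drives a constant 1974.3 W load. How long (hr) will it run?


Step 1: E_pack = Ns * V_cell * Np * C_cell = 9 * 3.476 * 5 * 7.258 = 1135.3 Wh
Step 2: t = E_pack / P = 1135.3 / 1974.3 = 0.5750 hr

0.5750 hr


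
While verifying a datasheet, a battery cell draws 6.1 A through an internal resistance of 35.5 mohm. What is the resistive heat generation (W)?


Convert: R = 35.5 mohm = 0.0355 ohm
Q = I^2 * R = 6.1^2 * 0.0355 = 1.321 W

1.321 W


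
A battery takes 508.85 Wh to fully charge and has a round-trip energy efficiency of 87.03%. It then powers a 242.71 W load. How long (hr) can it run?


Step 1: E_discharge = eta/100 * E_charge = 87.03/100 * 508.85 = 442.85 Wh
Step 2: t = E_discharge / P = 442.85 / 242.71 = 1.825 hr

1.825 hr


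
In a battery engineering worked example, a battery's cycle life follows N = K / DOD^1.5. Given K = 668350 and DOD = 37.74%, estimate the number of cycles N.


Step 1: DOD^1.5 = 37.74^1.5 = 231.85
Step 2: N = 668350 / 231.85 = 2883 cycles

2883 cycles


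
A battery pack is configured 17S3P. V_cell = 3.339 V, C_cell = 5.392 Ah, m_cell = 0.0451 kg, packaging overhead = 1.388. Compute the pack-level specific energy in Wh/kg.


Step 1: V_pack = 17 * 3.339 = 56.763 V
Step 2: C_pack = 3 * 5.392 = 16.176 Ah
Step 3: E_pack = V_pack * C_pack = 56.763 * 16.176 = 918.2 Wh
Step 4: m_pack = 17 * 3 * 0.0451 * 1.388 = 3.1925 kg
Step 5: ED = E_pack / m_pack = 918.2 / 3.1925 = 287.6 Wh/kg

287.6 Wh/kg


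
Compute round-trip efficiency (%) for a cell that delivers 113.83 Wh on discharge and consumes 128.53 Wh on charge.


eta_e = E_dis / E_chg * 100 = 113.83 / 128.53 * 100 = 88.56%

88.56%


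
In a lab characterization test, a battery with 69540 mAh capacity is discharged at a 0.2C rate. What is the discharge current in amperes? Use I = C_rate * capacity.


Convert: capacity = 69540 mAh = 69.54 Ah
At 0.2C: I = 0.2 * 69.54 Ah = 13.908 A

13.908 A


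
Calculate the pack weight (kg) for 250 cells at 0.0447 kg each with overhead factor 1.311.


m_pack = n * m_cell * overhead = 250 * 0.0447 * 1.311 = 14.65 kg

14.65 kg


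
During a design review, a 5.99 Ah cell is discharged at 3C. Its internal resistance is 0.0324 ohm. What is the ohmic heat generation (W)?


Step 1: I = C_rate * capacity = 3 * 5.99 = 17.97 A
Step 2: Q = I^2 * R = 17.97^2 * 0.0324 = 322.92 * 0.0324 = 10.46 W

10.46 W


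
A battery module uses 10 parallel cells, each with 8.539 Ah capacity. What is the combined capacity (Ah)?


Parallel capacities add: 10 * 8.539 Ah = 85.39 Ah

85.39 Ah


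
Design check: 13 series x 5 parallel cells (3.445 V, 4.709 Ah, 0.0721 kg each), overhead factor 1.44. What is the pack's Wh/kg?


Step 1: V_pack = 13 * 3.445 = 44.785 V
Step 2: C_pack = 5 * 4.709 = 23.545 Ah
Step 3: E_pack = V_pack * C_pack = 44.785 * 23.545 = 1054.5 Wh
Step 4: m_pack = 13 * 5 * 0.0721 * 1.44 = 6.7486 kg
Step 5: ED = E_pack / m_pack = 1054.5 / 6.7486 = 156.3 Wh/kg

156.3 Wh/kg


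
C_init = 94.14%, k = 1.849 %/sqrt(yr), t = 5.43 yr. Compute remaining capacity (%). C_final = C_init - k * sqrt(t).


sqrt(t) = sqrt(5.43) = 2.3302
C_final = 94.14 - 1.849 * 2.3302 = 89.83%

89.83%


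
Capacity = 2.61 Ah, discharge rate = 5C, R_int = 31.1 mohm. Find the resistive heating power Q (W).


Convert: R = 31.1 mohm = 0.0311 ohm
Step 1: I = C_rate * capacity = 5 * 2.61 = 13.05 A
Step 2: Q = I^2 * R = 13.05^2 * 0.0311 = 170.3 * 0.0311 = 5.296 W

5.296 W


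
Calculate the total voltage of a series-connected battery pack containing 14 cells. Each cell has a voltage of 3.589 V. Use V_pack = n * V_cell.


With 14 cells in series at 3.589 V each, V_pack = 50.246 V

50.246 V


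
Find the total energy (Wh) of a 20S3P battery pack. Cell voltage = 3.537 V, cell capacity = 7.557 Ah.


V_pack = 20 * 3.537 = 70.74 V
C_pack = 3 * 7.557 = 22.671 Ah
E = V_pack * C_pack = 70.74 * 22.671 = 1604 Wh

1604 Wh


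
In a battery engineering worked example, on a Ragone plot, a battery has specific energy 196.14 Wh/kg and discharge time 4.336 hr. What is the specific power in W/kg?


P_specific = E / t = 196.14 / 4.336 = 45.24 W/kg

45.24 W/kg


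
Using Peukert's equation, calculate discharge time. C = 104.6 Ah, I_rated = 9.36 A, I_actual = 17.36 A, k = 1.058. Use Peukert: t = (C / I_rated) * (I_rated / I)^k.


Step 1: t_rated = C / I_rated = 104.6 / 9.36 = 11.175 hr
Step 2: ratio = 9.36 / 17.36 = 0.53917
Step 3: ratio^k = 0.53917^1.058 = 0.52019
Step 4: t = t_rated * ratio^k = 11.175 * 0.52019 = 5.813 hr

5.813 hr


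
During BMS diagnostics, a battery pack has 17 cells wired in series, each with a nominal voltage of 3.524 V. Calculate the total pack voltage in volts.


With 17 cells in series at 3.524 V each, V_pack = 59.908 V

59.908 V


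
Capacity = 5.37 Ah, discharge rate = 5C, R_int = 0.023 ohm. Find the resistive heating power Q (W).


Step 1: I = C_rate * capacity = 5 * 5.37 = 26.85 A
Step 2: Q = I^2 * R = 26.85^2 * 0.023 = 720.92 * 0.023 = 16.58 W

16.58 W


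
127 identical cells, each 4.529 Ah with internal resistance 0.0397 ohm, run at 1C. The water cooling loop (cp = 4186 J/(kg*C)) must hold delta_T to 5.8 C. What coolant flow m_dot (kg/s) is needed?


Step 1: I = 1 * 4.529 = 4.529 A
Step 2: Q_cell = I^2 * R = 4.529^2 * 0.0397 = 0.81432 W
Step 3: Q_total = 127 * 0.81432 = 103.42 W
Step 4: m_dot = Q_total / (cp * dT) = 103.42 / (4186 * 5.8) = 0.004260 kg/s

0.004260 kg/s


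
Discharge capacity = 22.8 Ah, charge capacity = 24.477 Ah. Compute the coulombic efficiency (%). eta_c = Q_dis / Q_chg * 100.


eta_c = Q_dis / Q_chg * 100 = 22.8 / 24.477 * 100 = 93.15%

93.15%


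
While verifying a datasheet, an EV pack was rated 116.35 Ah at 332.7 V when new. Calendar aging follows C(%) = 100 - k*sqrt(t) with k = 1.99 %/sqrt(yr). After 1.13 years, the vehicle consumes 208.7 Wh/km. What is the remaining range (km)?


Step 1: capacity retention = 100 - 1.99 * sqrt(1.13) = 100 - 1.99 * 1.063 = 97.885%
Step 2: C_now = 116.35 * 97.885/100 = 113.89 Ah
Step 3: E_pack = V * C_now = 332.7 * 113.89 = 37891 Wh
Step 4: range = E_pack / consumption = 37891 / 208.7 = 181.6 km

181.6 km


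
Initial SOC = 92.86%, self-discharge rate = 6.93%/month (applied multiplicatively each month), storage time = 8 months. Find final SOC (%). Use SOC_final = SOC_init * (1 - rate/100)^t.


Monthly retention factor = 1 - 6.93/100 = 0.9307
Over 8 months: factor^8 = 0.56296
SOC_final = 92.86 * 0.56296 = 52.28%

52.28%


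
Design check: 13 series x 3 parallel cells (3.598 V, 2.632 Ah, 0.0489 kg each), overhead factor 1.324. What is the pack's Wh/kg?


Step 1: V_pack = 13 * 3.598 = 46.774 V
Step 2: C_pack = 3 * 2.632 = 7.896 Ah
Step 3: E_pack = V_pack * C_pack = 46.774 * 7.896 = 369.33 Wh
Step 4: m_pack = 13 * 3 * 0.0489 * 1.324 = 2.525 kg
Step 5: ED = E_pack / m_pack = 369.33 / 2.525 = 146.3 Wh/kg

146.3 Wh/kg


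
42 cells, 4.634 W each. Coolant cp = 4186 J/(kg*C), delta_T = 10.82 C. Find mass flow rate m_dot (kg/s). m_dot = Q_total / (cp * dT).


Step 1: Total heat Q = 42 * 4.634 W = 194.63 W
Step 2: denom = cp * dT = 4186 * 10.82 = 45293
Step 3: m_dot = 194.63 / 45293 = 0.004297 kg/s

0.004297 kg/s


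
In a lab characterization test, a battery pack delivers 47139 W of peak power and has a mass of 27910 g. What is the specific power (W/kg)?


Convert: m = 27910 g = 27.91 kg
Specific power = 47139 W / 27.91 kg = 1689 W/kg

1689 W/kg


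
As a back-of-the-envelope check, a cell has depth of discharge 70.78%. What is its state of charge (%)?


SOC = 100 - DOD = 100 - 70.78 = 29.22%

29.22%


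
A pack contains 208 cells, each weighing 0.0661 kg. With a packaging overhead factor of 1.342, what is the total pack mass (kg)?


m_pack = n * m_cell * overhead = 208 * 0.0661 * 1.342 = 18.45 kg

18.45 kg


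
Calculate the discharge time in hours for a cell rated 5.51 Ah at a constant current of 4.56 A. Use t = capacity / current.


Runtime = 5.51 Ah / 4.56 A = 1.208 hr

1.208 hr


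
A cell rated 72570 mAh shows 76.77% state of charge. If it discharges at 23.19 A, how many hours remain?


Convert: C_total = 72570 mAh = 72.57 Ah
Step 1: remaining = SOC/100 * C_total = 76.77/100 * 72.57 = 55.712 Ah
Step 2: t = remaining / I = 55.712 / 23.19 = 2.402 hr

2.402 hr


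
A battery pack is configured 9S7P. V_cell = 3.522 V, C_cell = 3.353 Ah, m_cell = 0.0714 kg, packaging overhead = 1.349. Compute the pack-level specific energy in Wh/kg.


Step 1: V_pack = 9 * 3.522 = 31.698 V
Step 2: C_pack = 7 * 3.353 = 23.471 Ah
Step 3: E_pack = V_pack * C_pack = 31.698 * 23.471 = 743.98 Wh
Step 4: m_pack = 9 * 7 * 0.0714 * 1.349 = 6.0681 kg
Step 5: ED = E_pack / m_pack = 743.98 / 6.0681 = 122.6 Wh/kg

122.6 Wh/kg


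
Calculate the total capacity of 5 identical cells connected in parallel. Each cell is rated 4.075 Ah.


C_total = 5 * 4.075 = 20.375 Ah

20.375 Ah


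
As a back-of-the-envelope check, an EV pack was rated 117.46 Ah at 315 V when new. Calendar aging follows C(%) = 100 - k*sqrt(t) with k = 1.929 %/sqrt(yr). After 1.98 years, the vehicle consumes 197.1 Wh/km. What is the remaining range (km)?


Step 1: capacity retention = 100 - 1.929 * sqrt(1.98) = 100 - 1.929 * 1.4071 = 97.286%
Step 2: C_now = 117.46 * 97.286/100 = 114.27 Ah
Step 3: E_pack = V * C_now = 315 * 114.27 = 35995 Wh
Step 4: range = E_pack / consumption = 35995 / 197.1 = 182.6 km

182.6 km


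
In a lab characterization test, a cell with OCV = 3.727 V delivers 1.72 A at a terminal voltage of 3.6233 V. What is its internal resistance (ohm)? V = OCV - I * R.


R = (OCV - V) / I = (3.727 - 3.6233) / 1.72 = 0.06029 ohm

0.06029 ohm


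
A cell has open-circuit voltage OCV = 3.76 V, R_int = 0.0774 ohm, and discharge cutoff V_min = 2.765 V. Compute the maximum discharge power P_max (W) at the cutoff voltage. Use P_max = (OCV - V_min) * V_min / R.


dV = OCV - V_min = 0.995 V (so I_max = dV / R)
P_max = dV * V_min / R = 0.995 * 2.765 / 0.0774 = 35.54 W

35.54 W


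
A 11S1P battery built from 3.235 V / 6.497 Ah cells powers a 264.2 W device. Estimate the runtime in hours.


Step 1: E_pack = Ns * V_cell * Np * C_cell = 11 * 3.235 * 1 * 6.497 = 231.2 Wh
Step 2: t = E_pack / P = 231.2 / 264.2 = 0.8751 hr

0.8751 hr


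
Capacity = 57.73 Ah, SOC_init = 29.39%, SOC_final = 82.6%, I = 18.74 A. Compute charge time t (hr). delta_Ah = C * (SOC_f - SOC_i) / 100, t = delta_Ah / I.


Step 1: dSOC = 82.6% - 29.39% = 53.21%
Step 2: delta_Ah = 57.73 * 53.21 / 100 = 30.718 Ah
Step 3: t = 30.718 / 18.74 = 1.639 hr

1.639 hr


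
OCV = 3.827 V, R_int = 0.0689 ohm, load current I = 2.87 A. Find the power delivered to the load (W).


Step 1: V_terminal = OCV - I*R = 3.827 - 2.87 * 0.0689 = 3.6293 V
Step 2: P_out = V_terminal * I = 3.6293 * 2.87 = 10.42 W

10.42 W


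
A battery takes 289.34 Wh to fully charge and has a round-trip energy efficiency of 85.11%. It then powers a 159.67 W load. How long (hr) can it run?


Step 1: E_discharge = eta/100 * E_charge = 85.11/100 * 289.34 = 246.26 Wh
Step 2: t = E_discharge / P = 246.26 / 159.67 = 1.542 hr

1.542 hr


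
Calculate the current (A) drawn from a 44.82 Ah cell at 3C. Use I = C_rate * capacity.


I = C_rate * capacity = 3 * 44.82 = 134.46 A

134.46 A


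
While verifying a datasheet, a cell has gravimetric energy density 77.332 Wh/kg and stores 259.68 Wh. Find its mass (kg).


m = E / ED = 259.68 / 77.332 = 3.358 kg

3.358 kg


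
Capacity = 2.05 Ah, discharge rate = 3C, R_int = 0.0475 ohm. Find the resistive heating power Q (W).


Step 1: I = C_rate * capacity = 3 * 2.05 = 6.15 A
Step 2: Q = I^2 * R = 6.15^2 * 0.0475 = 37.823 * 0.0475 = 1.797 W

1.797 W


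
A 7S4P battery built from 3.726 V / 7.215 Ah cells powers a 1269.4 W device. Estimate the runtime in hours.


Step 1: E_pack = Ns * V_cell * Np * C_cell = 7 * 3.726 * 4 * 7.215 = 752.73 Wh
Step 2: t = E_pack / P = 752.73 / 1269.4 = 0.5930 hr

0.5930 hr


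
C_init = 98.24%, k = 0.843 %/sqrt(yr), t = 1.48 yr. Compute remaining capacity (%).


sqrt(t) = sqrt(1.48) = 1.2166
C_final = 98.24 - 0.843 * 1.2166 = 97.21%

97.21%


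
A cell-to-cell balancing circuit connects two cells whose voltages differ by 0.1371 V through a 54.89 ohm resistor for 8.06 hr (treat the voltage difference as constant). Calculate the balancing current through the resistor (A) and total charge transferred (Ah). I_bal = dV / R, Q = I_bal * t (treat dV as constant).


I_bal = dV / R = 0.1371 / 54.89 = 0.0024977 A
Q = I_bal * t = 0.0024977 * 8.06 = 0.02013 Ah

I=0.0024977 A, Q=0.02013 Ah


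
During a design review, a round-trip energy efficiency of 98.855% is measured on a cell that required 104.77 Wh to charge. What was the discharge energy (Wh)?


E_dis = eta/100 * E_chg = 98.855/100 * 104.77 = 103.6 Wh

103.6 Wh
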